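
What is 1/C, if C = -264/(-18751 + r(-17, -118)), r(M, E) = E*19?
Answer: 20993/264 ≈ 79.519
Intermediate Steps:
r(M, E) = 19*E
C = 264/20993 (C = -264/(-18751 + 19*(-118)) = -264/(-18751 - 2242) = -264/(-20993) = -264*(-1/20993) = 264/20993 ≈ 0.012576)
1/C = 1/(264/20993) = 20993/264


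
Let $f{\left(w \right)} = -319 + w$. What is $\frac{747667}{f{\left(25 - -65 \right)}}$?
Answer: $- \frac{747667}{229} \approx -3264.9$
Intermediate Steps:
$\frac{747667}{f{\left(25 - -65 \right)}} = \frac{747667}{-319 + \left(25 - -65\right)} = \frac{747667}{-319 + \left(25 + 65\right)} = \frac{747667}{-319 + 90} = \frac{747667}{-229} = 747667 \left(- \frac{1}{229}\right) = - \frac{747667}{229}$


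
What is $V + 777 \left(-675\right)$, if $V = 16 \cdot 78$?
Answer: $-523227$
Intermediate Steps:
$V = 1248$
$V + 777 \left(-675\right) = 1248 + 777 \left(-675\right) = 1248 - 524475 = -523227$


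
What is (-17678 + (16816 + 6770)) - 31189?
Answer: -25281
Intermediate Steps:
(-17678 + (16816 + 6770)) - 31189 = (-17678 + 23586) - 31189 = 5908 - 31189 = -25281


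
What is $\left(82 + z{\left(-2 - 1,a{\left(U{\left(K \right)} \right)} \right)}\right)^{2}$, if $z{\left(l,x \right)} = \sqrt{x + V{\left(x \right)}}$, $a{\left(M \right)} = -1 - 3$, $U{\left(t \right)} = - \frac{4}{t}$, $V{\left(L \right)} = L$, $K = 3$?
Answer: $6716 + 328 i \sqrt{2} \approx 6716.0 + 463.86 i$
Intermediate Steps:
$a{\left(M \right)} = -4$
$z{\left(l,x \right)} = \sqrt{2} \sqrt{x}$ ($z{\left(l,x \right)} = \sqrt{x + x} = \sqrt{2 x} = \sqrt{2} \sqrt{x}$)
$\left(82 + z{\left(-2 - 1,a{\left(U{\left(K \right)} \right)} \right)}\right)^{2} = \left(82 + \sqrt{2} \sqrt{-4}\right)^{2} = \left(82 + \sqrt{2} \cdot 2 i\right)^{2} = \left(82 + 2 i \sqrt{2}\right)^{2}$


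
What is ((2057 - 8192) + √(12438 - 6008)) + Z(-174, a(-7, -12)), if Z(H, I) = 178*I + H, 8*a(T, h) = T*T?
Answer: -20875/4 + √6430 ≈ -5138.6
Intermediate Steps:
a(T, h) = T²/8 (a(T, h) = (T*T)/8 = T²/8)
Z(H, I) = H + 178*I
((2057 - 8192) + √(12438 - 6008)) + Z(-174, a(-7, -12)) = ((2057 - 8192) + √(12438 - 6008)) + (-174 + 178*((⅛)*(-7)²)) = (-6135 + √6430) + (-174 + 178*((⅛)*49)) = (-6135 + √6430) + (-174 + 178*(49/8)) = (-6135 + √6430) + (-174 + 4361/4) = (-6135 + √6430) + 3665/4 = -20875/4 + √6430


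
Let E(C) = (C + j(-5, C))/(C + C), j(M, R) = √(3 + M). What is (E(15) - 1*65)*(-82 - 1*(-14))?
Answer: 4386 - 34*I*√2/15 ≈ 4386.0 - 3.2056*I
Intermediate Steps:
E(C) = (C + I*√2)/(2*C) (E(C) = (C + √(3 - 5))/(C + C) = (C + √(-2))/((2*C)) = (C + I*√2)*(1/(2*C)) = (C + I*√2)/(2*C))
(E(15) - 1*65)*(-82 - 1*(-14)) = ((½)*(15 + I*√2)/15 - 1*65)*(-82 - 1*(-14)) = ((½)*(1/15)*(15 + I*√2) - 65)*(-82 + 14) = ((½ + I*√2/30) - 65)*(-68) = (-129/2 + I*√2/30)*(-68) = 4386 - 34*I*√2/15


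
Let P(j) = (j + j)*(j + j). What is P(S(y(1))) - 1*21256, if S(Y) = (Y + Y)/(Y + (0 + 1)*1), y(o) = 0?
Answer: -21256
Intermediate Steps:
S(Y) = 2*Y/(1 + Y) (S(Y) = (2*Y)/(Y + 1*1) = (2*Y)/(Y + 1) = (2*Y)/(1 + Y) = 2*Y/(1 + Y))
P(j) = 4*j**2 (P(j) = (2*j)*(2*j) = 4*j**2)
P(S(y(1))) - 1*21256 = 4*(2*0/(1 + 0))**2 - 1*21256 = 4*(2*0/1)**2 - 21256 = 4*(2*0*1)**2 - 21256 = 4*0**2 - 21256 = 4*0 - 21256 = 0 - 21256 = -21256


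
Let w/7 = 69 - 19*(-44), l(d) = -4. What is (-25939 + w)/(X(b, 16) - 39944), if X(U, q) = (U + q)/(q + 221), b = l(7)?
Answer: 387179/788893 ≈ 0.49079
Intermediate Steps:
b = -4
X(U, q) = (U + q)/(221 + q)
w = 6335 (w = 7*(69 - 19*(-44)) = 7*(69 + 836) = 7*905 = 6335)
(-25939 + w)/(X(b, 16) - 39944) = (-25939 + 6335)/((-4 + 16)/(221 + 16) - 39944) = -19604/(12/237 - 39944) = -19604/((1/237)*12 - 39944) = -19604/(4/79 - 39944) = -19604/(-3155572/79) = -19604*(-79/3155572) = 387179/788893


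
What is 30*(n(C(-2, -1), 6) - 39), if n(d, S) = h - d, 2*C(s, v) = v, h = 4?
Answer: -1035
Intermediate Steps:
C(s, v) = v/2
n(d, S) = 4 - d
30*(n(C(-2, -1), 6) - 39) = 30*((4 - (-1)/2) - 39) = 30*((4 - 1*(-1/2)) - 39) = 30*((4 + 1/2) - 39) = 30*(9/2 - 39) = 30*(-69/2) = -1035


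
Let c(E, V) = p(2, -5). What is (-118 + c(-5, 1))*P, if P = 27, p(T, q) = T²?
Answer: -3078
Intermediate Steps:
c(E, V) = 4 (c(E, V) = 2² = 4)
(-118 + c(-5, 1))*P = (-118 + 4)*27 = -114*27 = -3078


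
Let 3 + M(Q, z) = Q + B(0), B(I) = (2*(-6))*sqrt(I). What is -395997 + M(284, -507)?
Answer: -395716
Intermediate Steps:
B(I) = -12*sqrt(I)
M(Q, z) = -3 + Q (M(Q, z) = -3 + (Q - 12*sqrt(0)) = -3 + (Q - 12*0) = -3 + (Q + 0) = -3 + Q)
-395997 + M(284, -507) = -395997 + (-3 + 284) = -395997 + 281 = -395716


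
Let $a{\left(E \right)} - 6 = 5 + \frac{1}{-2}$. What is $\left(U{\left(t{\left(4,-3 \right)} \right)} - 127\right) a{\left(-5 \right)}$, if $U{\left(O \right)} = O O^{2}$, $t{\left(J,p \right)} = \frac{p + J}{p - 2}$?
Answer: $- \frac{166698}{125} \approx -1333.6$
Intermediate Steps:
$a{\left(E \right)} = \frac{21}{2}$ ($a{\left(E \right)} = 6 + \left(5 + \frac{1}{-2}\right) = 6 + \left(5 - \frac{1}{2}\right) = 6 + \frac{9}{2} = \frac{21}{2}$)
$t{\left(J,p \right)} = \frac{J + p}{-2 + p}$
$U{\left(O \right)} = O^{3}$
$\left(U{\left(t{\left(4,-3 \right)} \right)} - 127\right) a{\left(-5 \right)} = \left(\left(\frac{4 - 3}{-2 - 3}\right)^{3} - 127\right) \frac{21}{2} = \left(\left(\frac{1}{-5} \cdot 1\right)^{3} - 127\right) \frac{21}{2} = \left(\left(\left(- \frac{1}{5}\right) 1\right)^{3} - 127\right) \frac{21}{2} = \left(\left(- \frac{1}{5}\right)^{3} - 127\right) \frac{21}{2} = \left(- \frac{1}{125} - 127\right) \frac{21}{2} = \left(- \frac{15876}{125}\right) \frac{21}{2} = - \frac{166698}{125}$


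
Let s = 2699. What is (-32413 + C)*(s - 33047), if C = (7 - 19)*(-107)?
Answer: 944702892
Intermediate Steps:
C = 1284 (C = -12*(-107) = 1284)
(-32413 + C)*(s - 33047) = (-32413 + 1284)*(2699 - 33047) = -31129*(-30348) = 944702892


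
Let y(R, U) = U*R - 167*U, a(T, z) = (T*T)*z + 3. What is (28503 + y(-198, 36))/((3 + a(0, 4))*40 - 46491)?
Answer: -569/1713 ≈ -0.33217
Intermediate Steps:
a(T, z) = 3 + z*T² (a(T, z) = T²*z + 3 = z*T² + 3 = 3 + z*T²)
y(R, U) = -167*U + R*U (y(R, U) = R*U - 167*U = -167*U + R*U)
(28503 + y(-198, 36))/((3 + a(0, 4))*40 - 46491) = (28503 + 36*(-167 - 198))/((3 + (3 + 4*0²))*40 - 46491) = (28503 + 36*(-365))/((3 + (3 + 4*0))*40 - 46491) = (28503 - 13140)/((3 + (3 + 0))*40 - 46491) = 15363/((3 + 3)*40 - 46491) = 15363/(6*40 - 46491) = 15363/(240 - 46491) = 15363/(-46251) = 15363*(-1/46251) = -569/1713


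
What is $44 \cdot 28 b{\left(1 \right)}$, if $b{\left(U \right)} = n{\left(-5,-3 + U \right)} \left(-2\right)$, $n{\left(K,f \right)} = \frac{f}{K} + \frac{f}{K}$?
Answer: $- \frac{9856}{5} \approx -1971.2$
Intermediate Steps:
$n{\left(K,f \right)} = \frac{2 f}{K}$
$b{\left(U \right)} = - \frac{12}{5} + \frac{4 U}{5}$ ($b{\left(U \right)} = \frac{2 \left(-3 + U\right)}{-5} \left(-2\right) = 2 \left(-3 + U\right) \left(- \frac{1}{5}\right) \left(-2\right) = \left(\frac{6}{5} - \frac{2 U}{5}\right) \left(-2\right) = - \frac{12}{5} + \frac{4 U}{5}$)
$44 \cdot 28 b{\left(1 \right)} = 44 \cdot 28 \left(- \frac{12}{5} + \frac{4}{5} \cdot 1\right) = 1232 \left(- \frac{12}{5} + \frac{4}{5}\right) = 1232 \left(- \frac{8}{5}\right) = - \frac{9856}{5}$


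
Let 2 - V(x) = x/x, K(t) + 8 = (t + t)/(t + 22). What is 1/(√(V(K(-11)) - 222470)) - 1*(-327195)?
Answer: 327195 - I*√222469/222469 ≈ 3.272e+5 - 0.0021201*I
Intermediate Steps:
K(t) = -8 + 2*t/(22 + t) (K(t) = -8 + (t + t)/(t + 22) = -8 + (2*t)/(22 + t) = -8 + 2*t/(22 + t))
V(x) = 1 (V(x) = 2 - x/x = 2 - 1*1 = 2 - 1 = 1)
1/(√(V(K(-11)) - 222470)) - 1*(-327195) = 1/(√(1 - 222470)) - 1*(-327195) = 1/(√(-222469)) + 327195 = 1/(I*√222469) + 327195 = -I*√222469/222469 + 327195 = 327195 - I*√222469/222469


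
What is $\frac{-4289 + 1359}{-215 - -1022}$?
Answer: $- \frac{2930}{807} \approx -3.6307$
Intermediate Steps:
$\frac{-4289 + 1359}{-215 - -1022} = - \frac{2930}{-215 + 1022} = - \frac{2930}{807}$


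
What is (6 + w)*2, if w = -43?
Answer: -74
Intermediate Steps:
(6 + w)*2 = (6 - 43)*2 = -37*2 = -74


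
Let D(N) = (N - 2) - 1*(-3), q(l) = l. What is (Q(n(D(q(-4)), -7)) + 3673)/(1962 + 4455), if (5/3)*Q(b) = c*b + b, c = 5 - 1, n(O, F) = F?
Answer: 3652/6417 ≈ 0.56911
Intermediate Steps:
D(N) = 1 + N (D(N) = (-2 + N) + 3 = 1 + N)
c = 4
Q(b) = 3*b (Q(b) = 3*(4*b + b)/5 = 3*(5*b)/5 = 3*b)
(Q(n(D(q(-4)), -7)) + 3673)/(1962 + 4455) = (3*(-7) + 3673)/(1962 + 4455) = (-21 + 3673)/6417 = 3652*(1/6417) = 3652/6417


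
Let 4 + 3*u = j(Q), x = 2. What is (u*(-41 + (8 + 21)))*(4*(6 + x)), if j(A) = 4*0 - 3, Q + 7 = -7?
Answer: 896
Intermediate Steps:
Q = -14 (Q = -7 - 7 = -14)
j(A) = -3 (j(A) = 0 - 3 = -3)
u = -7/3 (u = -4/3 + (⅓)*(-3) = -4/3 - 1 = -7/3 ≈ -2.3333)
(u*(-41 + (8 + 21)))*(4*(6 + x)) = (-7*(-41 + (8 + 21))/3)*(4*(6 + 2)) = (-7*(-41 + 29)/3)*(4*8) = -7/3*(-12)*32 = 28*32 = 896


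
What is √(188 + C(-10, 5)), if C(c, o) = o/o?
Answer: 3*√21 ≈ 13.748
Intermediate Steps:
C(c, o) = 1
√(188 + C(-10, 5)) = √(188 + 1) = √189 = 3*√21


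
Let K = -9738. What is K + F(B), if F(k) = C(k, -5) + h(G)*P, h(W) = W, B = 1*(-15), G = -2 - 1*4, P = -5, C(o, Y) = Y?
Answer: -9713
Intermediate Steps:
G = -6 (G = -2 - 4 = -6)
B = -15
F(k) = 25 (F(k) = -5 - 6*(-5) = -5 + 30 = 25)
K + F(B) = -9738 + 25 = -9713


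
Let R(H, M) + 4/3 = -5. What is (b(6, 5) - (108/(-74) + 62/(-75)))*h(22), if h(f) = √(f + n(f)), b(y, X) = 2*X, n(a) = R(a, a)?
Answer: 34094*√141/8325 ≈ 48.630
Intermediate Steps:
R(H, M) = -19/3 (R(H, M) = -4/3 - 5 = -19/3)
n(a) = -19/3
h(f) = √(-19/3 + f) (h(f) = √(f - 19/3) = √(-19/3 + f))
(b(6, 5) - (108/(-74) + 62/(-75)))*h(22) = (2*5 - (108/(-74) + 62/(-75)))*(√(-57 + 9*22)/3) = (10 - (108*(-1/74) + 62*(-1/75)))*(√(-57 + 198)/3) = (10 - (-54/37 - 62/75))*(√141/3) = (10 - 1*(-6344/2775))*(√141/3) = (10 + 6344/2775)*(√141/3) = 34094*(√141/3)/2775 = 34094*√141/8325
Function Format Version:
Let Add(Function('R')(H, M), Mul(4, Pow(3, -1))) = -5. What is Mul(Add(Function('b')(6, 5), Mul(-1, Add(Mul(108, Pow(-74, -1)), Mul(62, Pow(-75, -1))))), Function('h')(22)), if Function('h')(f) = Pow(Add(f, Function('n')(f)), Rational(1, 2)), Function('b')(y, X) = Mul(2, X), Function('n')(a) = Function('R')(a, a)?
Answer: Mul(Rational(34094, 8325), Pow(141, Rational(1, 2))) ≈ 48.630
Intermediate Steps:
Function('R')(H, M) = Rational(-19, 3) (Function('R')(H, M) = Add(Rational(-4, 3), -5) = Rational(-19, 3))
Function('n')(a) = Rational(-19, 3)
Function('h')(f) = Pow(Add(Rational(-19, 3), f), Rational(1, 2)) (Function('h')(f) = Pow(Add(f, Rational(-19, 3)), Rational(1, 2)) = Pow(Add(Rational(-19, 3), f), Rational(1, 2)))
Mul(Add(Function('b')(6, 5), Mul(-1, Add(Mul(108, Pow(-74, -1)), Mul(62, Pow(-75, -1))))), Function('h')(22)) = Mul(Add(Mul(2, 5), Mul(-1, Add(Mul(108, Pow(-74, -1)), Mul(62, Pow(-75, -1))))), Mul(Rational(1, 3), Pow(Add(-57, Mul(9, 22)), Rational(1, 2)))) = Mul(Add(10, Mul(-1, Add(Mul(108, Rational(-1, 74)), Mul(62, Rational(-1, 75))))), Mul(Rational(1, 3), Pow(Add(-57, 198), Rational(1, 2)))) = Mul(Add(10, Mul(-1, Add(Rational(-54, 37), Rational(-62, 75)))), Mul(Rational(1, 3), Pow(141, Rational(1, 2)))) = Mul(Add(10, Mul(-1, Rational(-6344, 2775))), Mul(Rational(1, 3), Pow(141, Rational(1, 2)))) = Mul(Add(10, Rational(6344, 2775)), Mul(Rational(1, 3), Pow(141, Rational(1, 2)))) = Mul(Rational(34094, 2775), Mul(Rational(1, 3), Pow(141, Rational(1, 2)))) = Mul(Rational(34094, 8325), Pow(141, Rational(1, 2)))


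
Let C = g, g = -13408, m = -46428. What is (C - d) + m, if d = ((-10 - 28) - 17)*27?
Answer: -58351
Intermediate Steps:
C = -13408
d = -1485 (d = (-38 - 17)*27 = -55*27 = -1485)
(C - d) + m = (-13408 - 1*(-1485)) - 46428 = (-13408 + 1485) - 46428 = -11923 - 46428 = -58351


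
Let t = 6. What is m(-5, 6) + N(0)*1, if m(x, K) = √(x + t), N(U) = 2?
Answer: 3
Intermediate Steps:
m(x, K) = √(6 + x) (m(x, K) = √(x + 6) = √(6 + x))
m(-5, 6) + N(0)*1 = √(6 - 5) + 2*1 = √1 + 2 = 1 + 2 = 3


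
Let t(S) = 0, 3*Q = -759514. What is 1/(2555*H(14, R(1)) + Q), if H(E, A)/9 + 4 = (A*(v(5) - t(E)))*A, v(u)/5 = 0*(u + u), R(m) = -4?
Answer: -3/1035454 ≈ -2.8973e-6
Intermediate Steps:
Q = -759514/3 (Q = (⅓)*(-759514) = -759514/3 ≈ -2.5317e+5)
v(u) = 0 (v(u) = 5*(0*(u + u)) = 5*(0*(2*u)) = 5*0 = 0)
H(E, A) = -36 (H(E, A) = -36 + 9*((A*(0 - 1*0))*A) = -36 + 9*((A*(0 + 0))*A) = -36 + 9*((A*0)*A) = -36 + 9*(0*A) = -36 + 9*0 = -36 + 0 = -36)
1/(2555*H(14, R(1)) + Q) = 1/(2555*(-36) - 759514/3) = 1/(-91980 - 759514/3) = 1/(-1035454/3) = -3/1035454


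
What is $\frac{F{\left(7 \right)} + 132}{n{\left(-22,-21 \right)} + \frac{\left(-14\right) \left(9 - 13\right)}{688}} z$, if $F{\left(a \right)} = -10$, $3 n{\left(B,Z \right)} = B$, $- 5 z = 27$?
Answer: $\frac{849852}{9355} \approx 90.845$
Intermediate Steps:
$z = - \frac{27}{5}$ ($z = \left(- \frac{1}{5}\right) 27 = - \frac{27}{5} \approx -5.4$)
$n{\left(B,Z \right)} = \frac{B}{3}$
$\frac{F{\left(7 \right)} + 132}{n{\left(-22,-21 \right)} + \frac{\left(-14\right) \left(9 - 13\right)}{688}} z = \frac{-10 + 132}{\frac{1}{3} \left(-22\right) + \frac{\left(-14\right) \left(9 - 13\right)}{688}} \left(- \frac{27}{5}\right) = \frac{122}{- \frac{22}{3} + \left(-14\right) \left(-4\right) \frac{1}{688}} \left(- \frac{27}{5}\right) = \frac{122}{- \frac{22}{3} + 56 \cdot \frac{1}{688}} \left(- \frac{27}{5}\right) = \frac{122}{- \frac{22}{3} + \frac{7}{86}} \left(- \frac{27}{5}\right) = \frac{122}{- \frac{1871}{258}} \left(- \frac{27}{5}\right) = 122 \left(- \frac{258}{1871}\right) \left(- \frac{27}{5}\right) = \left(- \frac{31476}{1871}\right) \left(- \frac{27}{5}\right) = \frac{849852}{9355}$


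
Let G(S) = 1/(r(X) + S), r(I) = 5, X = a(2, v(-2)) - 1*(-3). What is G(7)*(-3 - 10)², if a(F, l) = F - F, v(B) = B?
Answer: 169/12 ≈ 14.083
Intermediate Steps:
a(F, l) = 0
X = 3 (X = 0 - 1*(-3) = 0 + 3 = 3)
G(S) = 1/(5 + S)
G(7)*(-3 - 10)² = (-3 - 10)²/(5 + 7) = (-13)²/12 = (1/12)*169 = 169/12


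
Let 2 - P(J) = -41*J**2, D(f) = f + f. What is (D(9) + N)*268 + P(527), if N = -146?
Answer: 11352587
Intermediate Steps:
D(f) = 2*f
P(J) = 2 + 41*J**2 (P(J) = 2 - (-41)*J**2 = 2 + 41*J**2)
(D(9) + N)*268 + P(527) = (2*9 - 146)*268 + (2 + 41*527**2) = (18 - 146)*268 + (2 + 41*277729) = -128*268 + (2 + 11386889) = -34304 + 11386891 = 11352587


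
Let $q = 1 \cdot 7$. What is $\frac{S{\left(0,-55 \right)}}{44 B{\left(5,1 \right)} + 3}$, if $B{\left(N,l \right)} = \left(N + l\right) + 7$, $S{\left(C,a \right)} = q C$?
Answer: $0$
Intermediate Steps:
$q = 7$
$S{\left(C,a \right)} = 7 C$
$B{\left(N,l \right)} = 7 + N + l$
$\frac{S{\left(0,-55 \right)}}{44 B{\left(5,1 \right)} + 3} = \frac{7 \cdot 0}{44 \left(7 + 5 + 1\right) + 3} = \frac{0}{44 \cdot 13 + 3} = \frac{0}{572 + 3} = \frac{0}{575} = 0 \cdot \frac{1}{575} = 0$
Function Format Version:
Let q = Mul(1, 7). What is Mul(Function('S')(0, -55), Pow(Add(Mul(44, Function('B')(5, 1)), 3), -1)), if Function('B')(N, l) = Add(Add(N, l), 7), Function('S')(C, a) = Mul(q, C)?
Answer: 0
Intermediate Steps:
q = 7
Function('S')(C, a) = Mul(7, C)
Function('B')(N, l) = Add(7, N, l)
Mul(Function('S')(0, -55), Pow(Add(Mul(44, Function('B')(5, 1)), 3), -1)) = Mul(Mul(7, 0), Pow(Add(Mul(44, Add(7, 5, 1)), 3), -1)) = Mul(0, Pow(Add(Mul(44, 13), 3), -1)) = Mul(0, Pow(Add(572, 3), -1)) = Mul(0, Pow(575, -1)) = Mul(0, Rational(1, 575)) = 0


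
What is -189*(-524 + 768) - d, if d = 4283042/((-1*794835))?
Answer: -36650327818/794835 ≈ -46111.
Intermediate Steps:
d = -4283042/794835 (d = 4283042/(-794835) = 4283042*(-1/794835) = -4283042/794835 ≈ -5.3886)
-189*(-524 + 768) - d = -189*(-524 + 768) - 1*(-4283042/794835) = -189*244 + 4283042/794835 = -46116 + 4283042/794835 = -36650327818/794835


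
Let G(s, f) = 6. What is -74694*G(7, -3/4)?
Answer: -448164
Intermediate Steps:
-74694*G(7, -3/4) = -74694*6 = -448164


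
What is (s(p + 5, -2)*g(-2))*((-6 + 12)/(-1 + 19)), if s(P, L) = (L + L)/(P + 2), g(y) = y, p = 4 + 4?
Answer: 8/45 ≈ 0.17778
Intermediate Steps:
p = 8
s(P, L) = 2*L/(2 + P) (s(P, L) = (2*L)/(2 + P) = 2*L/(2 + P))
(s(p + 5, -2)*g(-2))*((-6 + 12)/(-1 + 19)) = ((2*(-2)/(2 + (8 + 5)))*(-2))*((-6 + 12)/(-1 + 19)) = ((2*(-2)/(2 + 13))*(-2))*(6/18) = ((2*(-2)/15)*(-2))*(6*(1/18)) = ((2*(-2)*(1/15))*(-2))*(⅓) = -4/15*(-2)*(⅓) = (8/15)*(⅓) = 8/45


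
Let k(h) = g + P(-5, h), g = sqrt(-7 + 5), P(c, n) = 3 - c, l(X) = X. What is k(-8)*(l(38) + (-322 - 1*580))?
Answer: -6912 - 864*I*sqrt(2) ≈ -6912.0 - 1221.9*I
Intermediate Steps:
g = I*sqrt(2) (g = sqrt(-2) = I*sqrt(2) ≈ 1.4142*I)
k(h) = 8 + I*sqrt(2) (k(h) = I*sqrt(2) + (3 - 1*(-5)) = I*sqrt(2) + (3 + 5) = I*sqrt(2) + 8 = 8 + I*sqrt(2))
k(-8)*(l(38) + (-322 - 1*580)) = (8 + I*sqrt(2))*(38 + (-322 - 1*580)) = (8 + I*sqrt(2))*(38 + (-322 - 580)) = (8 + I*sqrt(2))*(38 - 902) = (8 + I*sqrt(2))*(-864) = -6912 - 864*I*sqrt(2)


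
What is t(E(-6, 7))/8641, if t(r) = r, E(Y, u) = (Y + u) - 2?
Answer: -1/8641 ≈ -0.00011573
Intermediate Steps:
E(Y, u) = -2 + Y + u
t(E(-6, 7))/8641 = (-2 - 6 + 7)/8641 = -1*1/8641 = -1/8641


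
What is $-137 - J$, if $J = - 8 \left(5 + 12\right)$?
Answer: $-1$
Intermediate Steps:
$J = -136$ ($J = \left(-8\right) 17 = -136$)
$-137 - J = -137 - -136 = -137 + 136 = -1$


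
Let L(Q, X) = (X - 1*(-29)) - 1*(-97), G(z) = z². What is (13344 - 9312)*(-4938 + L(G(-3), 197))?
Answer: -18607680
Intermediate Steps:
L(Q, X) = 126 + X (L(Q, X) = (X + 29) + 97 = (29 + X) + 97 = 126 + X)
(13344 - 9312)*(-4938 + L(G(-3), 197)) = (13344 - 9312)*(-4938 + (126 + 197)) = 4032*(-4938 + 323) = 4032*(-4615) = -18607680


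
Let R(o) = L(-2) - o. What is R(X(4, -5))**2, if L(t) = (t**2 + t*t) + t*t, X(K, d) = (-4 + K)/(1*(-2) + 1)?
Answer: 144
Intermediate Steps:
X(K, d) = 4 - K (X(K, d) = (-4 + K)/(-2 + 1) = (-4 + K)/(-1) = (-4 + K)*(-1) = 4 - K)
L(t) = 3*t**2 (L(t) = (t**2 + t**2) + t**2 = 2*t**2 + t**2 = 3*t**2)
R(o) = 12 - o (R(o) = 3*(-2)**2 - o = 3*4 - o = 12 - o)
R(X(4, -5))**2 = (12 - (4 - 1*4))**2 = (12 - (4 - 4))**2 = (12 - 1*0)**2 = (12 + 0)**2 = 12**2 = 144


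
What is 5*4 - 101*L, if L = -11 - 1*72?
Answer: 8403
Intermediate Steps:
L = -83 (L = -11 - 72 = -83)
5*4 - 101*L = 5*4 - 101*(-83) = 20 + 8383 = 8403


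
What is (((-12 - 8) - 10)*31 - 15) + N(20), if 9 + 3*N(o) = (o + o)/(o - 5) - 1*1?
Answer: -8527/9 ≈ -947.44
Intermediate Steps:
N(o) = -10/3 + 2*o/(3*(-5 + o)) (N(o) = -3 + ((o + o)/(o - 5) - 1*1)/3 = -3 + ((2*o)/(-5 + o) - 1)/3 = -3 + (2*o/(-5 + o) - 1)/3 = -3 + (-1 + 2*o/(-5 + o))/3 = -3 + (-⅓ + 2*o/(3*(-5 + o))) = -10/3 + 2*o/(3*(-5 + o)))
(((-12 - 8) - 10)*31 - 15) + N(20) = (((-12 - 8) - 10)*31 - 15) + 2*(25 - 4*20)/(3*(-5 + 20)) = ((-20 - 10)*31 - 15) + (⅔)*(25 - 80)/15 = (-30*31 - 15) + (⅔)*(1/15)*(-55) = (-930 - 15) - 22/9 = -945 - 22/9 = -8527/9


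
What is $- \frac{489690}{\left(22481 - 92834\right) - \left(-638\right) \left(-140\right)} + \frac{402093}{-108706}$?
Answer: $- \frac{10971154449}{17357413138} \approx -0.63207$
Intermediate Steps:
$- \frac{489690}{\left(22481 - 92834\right) - \left(-638\right) \left(-140\right)} + \frac{402093}{-108706} = - \frac{489690}{-70353 - 89320} + 402093 \left(- \frac{1}{108706}\right) = - \frac{489690}{-70353 - 89320} - \frac{402093}{108706} = - \frac{489690}{-159673} - \frac{402093}{108706} = \left(-489690\right) \left(- \frac{1}{159673}\right) - \frac{402093}{108706} = \frac{489690}{159673} - \frac{402093}{108706} = - \frac{10971154449}{17357413138}$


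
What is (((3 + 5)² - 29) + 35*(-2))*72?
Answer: -2520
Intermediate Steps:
(((3 + 5)² - 29) + 35*(-2))*72 = ((8² - 29) - 70)*72 = ((64 - 29) - 70)*72 = (35 - 70)*72 = -35*72 = -2520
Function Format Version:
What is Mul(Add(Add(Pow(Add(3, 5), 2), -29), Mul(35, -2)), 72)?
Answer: -2520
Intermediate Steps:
Mul(Add(Add(Pow(Add(3, 5), 2), -29), Mul(35, -2)), 72) = Mul(Add(Add(Pow(8, 2), -29), -70), 72) = Mul(Add(Add(64, -29), -70), 72) = Mul(Add(35, -70), 72) = Mul(-35, 72) = -2520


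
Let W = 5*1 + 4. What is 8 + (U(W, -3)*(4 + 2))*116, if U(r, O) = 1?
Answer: 704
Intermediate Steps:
W = 9 (W = 5 + 4 = 9)
8 + (U(W, -3)*(4 + 2))*116 = 8 + (1*(4 + 2))*116 = 8 + (1*6)*116 = 8 + 6*116 = 8 + 696 = 704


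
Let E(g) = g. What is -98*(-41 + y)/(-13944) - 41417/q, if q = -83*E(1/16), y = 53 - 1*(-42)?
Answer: 1325407/166 ≈ 7984.4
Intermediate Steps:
y = 95 (y = 53 + 42 = 95)
q = -83/16 ≈ -5.1875
-98*(-41 + y)/(-13944) - 41417/q = -98*(-41 + 95)/(-13944) - 41417/(-83/16) = -98*54*(-1/13944) - 41417*(-16/83) = -5292*(-1/13944) + 7984 = 63/166 + 7984 = 1325407/166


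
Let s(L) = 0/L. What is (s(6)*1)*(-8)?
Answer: 0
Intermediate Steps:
s(L) = 0
(s(6)*1)*(-8) = (0*1)*(-8) = 0*(-8) = 0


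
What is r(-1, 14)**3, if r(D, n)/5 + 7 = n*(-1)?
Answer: -1157625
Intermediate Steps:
r(D, n) = -35 - 5*n (r(D, n) = -35 + 5*(n*(-1)) = -35 + 5*(-n) = -35 - 5*n)
r(-1, 14)**3 = (-35 - 5*14)**3 = (-35 - 70)**3 = (-105)**3 = -1157625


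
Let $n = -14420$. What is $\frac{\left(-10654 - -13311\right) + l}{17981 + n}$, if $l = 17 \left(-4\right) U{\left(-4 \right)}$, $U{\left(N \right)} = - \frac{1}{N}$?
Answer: $\frac{880}{1187} \approx 0.74136$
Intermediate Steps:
$l = -17$ ($l = 17 \left(-4\right) \left(- \frac{1}{-4}\right) = - 68 \left(\left(-1\right) \left(- \frac{1}{4}\right)\right) = \left(-68\right) \frac{1}{4} = -17$)
$\frac{\left(-10654 - -13311\right) + l}{17981 + n} = \frac{\left(-10654 - -13311\right) - 17}{17981 - 14420} = \frac{\left(-10654 + 13311\right) - 17}{3561} = \left(2657 - 17\right) \frac{1}{3561} = 2640 \cdot \frac{1}{3561} = \frac{880}{1187}$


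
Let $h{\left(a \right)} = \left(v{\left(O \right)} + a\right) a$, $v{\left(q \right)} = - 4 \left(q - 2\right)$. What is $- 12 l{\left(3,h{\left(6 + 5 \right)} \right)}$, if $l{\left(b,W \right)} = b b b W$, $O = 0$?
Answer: $-67716$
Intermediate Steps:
$v{\left(q \right)} = 8 - 4 q$ ($v{\left(q \right)} = - 4 \left(-2 + q\right) = 8 - 4 q$)
$h{\left(a \right)} = a \left(8 + a\right)$ ($h{\left(a \right)} = \left(\left(8 - 0\right) + a\right) a = \left(\left(8 + 0\right) + a\right) a = \left(8 + a\right) a = a \left(8 + a\right)$)
$l{\left(b,W \right)} = W b^{3}$ ($l{\left(b,W \right)} = b^{2} W b = W b^{3}$)
$- 12 l{\left(3,h{\left(6 + 5 \right)} \right)} = - 12 \left(6 + 5\right) \left(8 + \left(6 + 5\right)\right) 3^{3} = - 12 \cdot 11 \left(8 + 11\right) 27 = - 12 \cdot 11 \cdot 19 \cdot 27 = - 12 \cdot 209 \cdot 27 = \left(-12\right) 5643 = -67716$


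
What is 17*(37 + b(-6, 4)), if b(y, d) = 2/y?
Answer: 1870/3 ≈ 623.33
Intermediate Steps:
17*(37 + b(-6, 4)) = 17*(37 + 2/(-6)) = 17*(37 + 2*(-⅙)) = 17*(37 - ⅓) = 17*(110/3) = 1870/3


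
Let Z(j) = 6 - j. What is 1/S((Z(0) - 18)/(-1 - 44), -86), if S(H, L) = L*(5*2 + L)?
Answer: 1/6536 ≈ 0.00015300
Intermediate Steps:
S(H, L) = L*(10 + L)
1/S((Z(0) - 18)/(-1 - 44), -86) = 1/(-86*(10 - 86)) = 1/(-86*(-76)) = 1/6536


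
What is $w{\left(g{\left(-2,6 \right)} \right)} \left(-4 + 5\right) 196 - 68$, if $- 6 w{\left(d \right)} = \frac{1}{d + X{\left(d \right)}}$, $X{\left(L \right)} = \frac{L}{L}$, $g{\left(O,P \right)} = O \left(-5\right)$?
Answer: $- \frac{2342}{33} \approx -70.97$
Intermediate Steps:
$g{\left(O,P \right)} = - 5 O$
$X{\left(L \right)} = 1$
$w{\left(d \right)} = - \frac{1}{6 \left(1 + d\right)}$ ($w{\left(d \right)} = - \frac{1}{6 \left(d + 1\right)} = - \frac{1}{6 \left(1 + d\right)}$)
$w{\left(g{\left(-2,6 \right)} \right)} \left(-4 + 5\right) 196 - 68 = - \frac{1}{6 + 6 \left(\left(-5\right) \left(-2\right)\right)} \left(-4 + 5\right) 196 - 68 = - \frac{1}{6 + 6 \cdot 10} \cdot 1 \cdot 196 - 68 = - \frac{1}{6 + 60} \cdot 1 \cdot 196 - 68 = - \frac{1}{66} \cdot 1 \cdot 196 - 68 = \left(-1\right) \frac{1}{66} \cdot 1 \cdot 196 - 68 = \left(- \frac{1}{66}\right) 1 \cdot 196 - 68 = \left(- \frac{1}{66}\right) 196 - 68 = - \frac{98}{33} - 68 = - \frac{2342}{33}$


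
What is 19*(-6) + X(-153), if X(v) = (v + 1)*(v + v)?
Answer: 46398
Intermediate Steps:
X(v) = 2*v*(1 + v) (X(v) = (1 + v)*(2*v) = 2*v*(1 + v))
19*(-6) + X(-153) = 19*(-6) + 2*(-153)*(1 - 153) = -114 + 2*(-153)*(-152) = -114 + 46512 = 46398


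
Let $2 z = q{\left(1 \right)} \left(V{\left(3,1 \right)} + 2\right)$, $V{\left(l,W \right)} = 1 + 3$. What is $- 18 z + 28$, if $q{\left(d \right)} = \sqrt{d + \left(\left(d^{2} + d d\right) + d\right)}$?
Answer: $-80$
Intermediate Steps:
$V{\left(l,W \right)} = 4$
$q{\left(d \right)} = \sqrt{2 d + 2 d^{2}}$ ($q{\left(d \right)} = \sqrt{d + \left(\left(d^{2} + d^{2}\right) + d\right)} = \sqrt{d + \left(2 d^{2} + d\right)} = \sqrt{d + \left(d + 2 d^{2}\right)} = \sqrt{2 d + 2 d^{2}}$)
$z = 6$ ($z = \frac{\sqrt{2} \sqrt{1 \left(1 + 1\right)} \left(4 + 2\right)}{2} = \frac{\sqrt{2} \sqrt{1 \cdot 2} \cdot 6}{2} = \frac{\sqrt{2} \sqrt{2} \cdot 6}{2} = \frac{2 \cdot 6}{2} = \frac{1}{2} \cdot 12 = 6$)
$- 18 z + 28 = \left(-18\right) 6 + 28 = -108 + 28 = -80$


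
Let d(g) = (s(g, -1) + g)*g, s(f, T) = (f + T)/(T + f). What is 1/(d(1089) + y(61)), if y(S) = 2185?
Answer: 1/1189195 ≈ 8.4091e-7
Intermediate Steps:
s(f, T) = 1 (s(f, T) = (T + f)/(T + f) = 1)
d(g) = g*(1 + g) (d(g) = (1 + g)*g = g*(1 + g))
1/(d(1089) + y(61)) = 1/(1089*(1 + 1089) + 2185) = 1/(1089*1090 + 2185) = 1/(1187010 + 2185) = 1/1189195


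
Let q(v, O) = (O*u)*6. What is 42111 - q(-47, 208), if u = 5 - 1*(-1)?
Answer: 34623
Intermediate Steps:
u = 6 (u = 5 + 1 = 6)
q(v, O) = 36*O (q(v, O) = (O*6)*6 = (6*O)*6 = 36*O)
42111 - q(-47, 208) = 42111 - 36*208 = 42111 - 1*7488 = 42111 - 7488 = 34623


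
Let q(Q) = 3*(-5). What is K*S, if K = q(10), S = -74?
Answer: 1110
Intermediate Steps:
q(Q) = -15
K = -15
K*S = -15*(-74) = 1110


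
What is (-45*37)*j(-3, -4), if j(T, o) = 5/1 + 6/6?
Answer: -9990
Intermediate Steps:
j(T, o) = 6 (j(T, o) = 5*1 + 6*(⅙) = 5 + 1 = 6)
(-45*37)*j(-3, -4) = -45*37*6 = -1665*6 = -9990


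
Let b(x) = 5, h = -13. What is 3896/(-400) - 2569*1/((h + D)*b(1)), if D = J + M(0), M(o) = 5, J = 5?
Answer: 24229/150 ≈ 161.53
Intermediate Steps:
D = 10 (D = 5 + 5 = 10)
3896/(-400) - 2569*1/((h + D)*b(1)) = 3896/(-400) - 2569*1/(5*(-13 + 10)) = 3896*(-1/400) - 2569/((-3*5)) = -487/50 - 2569/(-15) = -487/50 - 2569*(-1/15) = -487/50 + 2569/15 = 24229/150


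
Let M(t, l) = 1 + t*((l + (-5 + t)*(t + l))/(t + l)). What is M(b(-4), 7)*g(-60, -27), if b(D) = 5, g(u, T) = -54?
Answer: -423/2 ≈ -211.50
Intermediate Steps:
M(t, l) = 1 + t*(l + (-5 + t)*(l + t))/(l + t) (M(t, l) = 1 + t*((l + (-5 + t)*(l + t))/(l + t)) = 1 + t*(l + (-5 + t)*(l + t))/(l + t))
M(b(-4), 7)*g(-60, -27) = ((7 + 5 + 5**3 - 5*5**2 + 7*5**2 - 4*7*5)/(7 + 5))*(-54) = ((7 + 5 + 125 - 5*25 + 7*25 - 140)/12)*(-54) = ((7 + 5 + 125 - 125 + 175 - 140)/12)*(-54) = ((1/12)*47)*(-54) = (47/12)*(-54) = -423/2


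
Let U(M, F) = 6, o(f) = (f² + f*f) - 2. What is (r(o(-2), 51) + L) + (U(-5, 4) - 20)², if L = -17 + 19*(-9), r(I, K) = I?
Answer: 14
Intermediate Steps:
o(f) = -2 + 2*f² (o(f) = (f² + f²) - 2 = 2*f² - 2 = -2 + 2*f²)
L = -188 (L = -17 - 171 = -188)
(r(o(-2), 51) + L) + (U(-5, 4) - 20)² = ((-2 + 2*(-2)²) - 188) + (6 - 20)² = ((-2 + 2*4) - 188) + (-14)² = ((-2 + 8) - 188) + 196 = (6 - 188) + 196 = -182 + 196 = 14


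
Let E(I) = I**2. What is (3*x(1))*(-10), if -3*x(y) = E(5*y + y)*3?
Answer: 1080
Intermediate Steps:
x(y) = -36*y**2 (x(y) = -(5*y + y)**2*3/3 = -(6*y)**2*3/3 = -36*y**2*3/3 = -36*y**2)
(3*x(1))*(-10) = (3*(-36*1**2))*(-10) = (3*(-36*1))*(-10) = (3*(-36))*(-10) = -108*(-10) = 1080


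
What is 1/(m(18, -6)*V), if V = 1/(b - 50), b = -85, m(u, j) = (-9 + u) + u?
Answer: -5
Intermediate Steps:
m(u, j) = -9 + 2*u
V = -1/135 (V = 1/(-85 - 50) = 1/(-135) = -1/135 ≈ -0.0074074)
1/(m(18, -6)*V) = 1/((-9 + 2*18)*(-1/135)) = 1/((-9 + 36)*(-1/135)) = 1/(27*(-1/135)) = 1/(-1/5) = -5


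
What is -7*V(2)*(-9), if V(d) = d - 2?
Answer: 0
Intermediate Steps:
V(d) = -2 + d
-7*V(2)*(-9) = -7*(-2 + 2)*(-9) = -7*0*(-9) = 0*(-9) = 0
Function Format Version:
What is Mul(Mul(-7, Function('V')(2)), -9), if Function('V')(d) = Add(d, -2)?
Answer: 0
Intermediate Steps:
Function('V')(d) = Add(-2, d)
Mul(Mul(-7, Function('V')(2)), -9) = Mul(Mul(-7, Add(-2, 2)), -9) = Mul(Mul(-7, 0), -9) = Mul(0, -9) = 0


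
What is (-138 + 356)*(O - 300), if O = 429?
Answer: 28122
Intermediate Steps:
(-138 + 356)*(O - 300) = (-138 + 356)*(429 - 300) = 218*129 = 28122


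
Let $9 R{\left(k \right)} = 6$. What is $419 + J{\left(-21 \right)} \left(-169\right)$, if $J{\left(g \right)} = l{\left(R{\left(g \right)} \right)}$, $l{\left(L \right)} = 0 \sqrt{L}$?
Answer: $419$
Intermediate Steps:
$R{\left(k \right)} = \frac{2}{3}$ ($R{\left(k \right)} = \frac{1}{9} \cdot 6 = \frac{2}{3}$)
$l{\left(L \right)} = 0$
$J{\left(g \right)} = 0$
$419 + J{\left(-21 \right)} \left(-169\right) = 419 + 0 \left(-169\right) = 419 + 0 = 419$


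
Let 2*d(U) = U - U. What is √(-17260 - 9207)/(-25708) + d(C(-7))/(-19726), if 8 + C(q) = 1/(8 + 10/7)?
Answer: -I*√26467/25708 ≈ -0.0063283*I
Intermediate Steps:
C(q) = -521/66 (C(q) = -8 + 1/(8 + 10/7) = -8 + 1/(66/7) = -8 + 7/66 = -521/66)
d(U) = 0 (d(U) = (U - U)/2 = (½)*0 = 0)
√(-17260 - 9207)/(-25708) + d(C(-7))/(-19726) = √(-17260 - 9207)/(-25708) + 0/(-19726) = √(-26467)*(-1/25708) + 0*(-1/19726) = (I*√26467)*(-1/25708) + 0 = -I*√26467/25708 + 0 = -I*√26467/25708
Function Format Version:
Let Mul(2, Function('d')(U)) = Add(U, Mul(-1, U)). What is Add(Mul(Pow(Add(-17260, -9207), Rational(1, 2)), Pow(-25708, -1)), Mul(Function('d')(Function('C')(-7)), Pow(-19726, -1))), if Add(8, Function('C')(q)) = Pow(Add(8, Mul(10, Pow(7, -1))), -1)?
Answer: Mul(Rational(-1, 25708), I, Pow(26467, Rational(1, 2))) ≈ Mul(-0.0063283, I)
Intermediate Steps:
Function('C')(q) = Rational(-521, 66) (Function('C')(q) = Add(-8, Pow(Add(8, Mul(10, Pow(7, -1))), -1)) = Add(-8, Pow(Add(8, Mul(10, Rational(1, 7))), -1)) = Add(-8, Pow(Add(8, Rational(10, 7)), -1)) = Add(-8, Pow(Rational(66, 7), -1)) = Add(-8, Rational(7, 66)) = Rational(-521, 66))
Function('d')(U) = 0 (Function('d')(U) = Mul(Rational(1, 2), Add(U, Mul(-1, U))) = Mul(Rational(1, 2), 0) = 0)
Add(Mul(Pow(Add(-17260, -9207), Rational(1, 2)), Pow(-25708, -1)), Mul(Function('d')(Function('C')(-7)), Pow(-19726, -1))) = Add(Mul(Pow(Add(-17260, -9207), Rational(1, 2)), Pow(-25708, -1)), Mul(0, Pow(-19726, -1))) = Add(Mul(Pow(-26467, Rational(1, 2)), Rational(-1, 25708)), Mul(0, Rational(-1, 19726))) = Add(Mul(Mul(I, Pow(26467, Rational(1, 2))), Rational(-1, 25708)), 0) = Add(Mul(Rational(-1, 25708), I, Pow(26467, Rational(1, 2))), 0) = Mul(Rational(-1, 25708), I, Pow(26467, Rational(1, 2)))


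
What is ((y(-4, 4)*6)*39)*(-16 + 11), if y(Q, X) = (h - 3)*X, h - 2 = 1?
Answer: 0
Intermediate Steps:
h = 3 (h = 2 + 1 = 3)
y(Q, X) = 0 (y(Q, X) = (3 - 3)*X = 0*X = 0)
((y(-4, 4)*6)*39)*(-16 + 11) = ((0*6)*39)*(-16 + 11) = (0*39)*(-5) = 0*(-5) = 0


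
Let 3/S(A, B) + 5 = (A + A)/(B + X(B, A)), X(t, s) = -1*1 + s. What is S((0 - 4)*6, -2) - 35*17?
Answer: -17282/29 ≈ -595.93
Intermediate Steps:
X(t, s) = -1 + s
S(A, B) = 3/(-5 + 2*A/(-1 + A + B)) (S(A, B) = 3/(-5 + (A + A)/(B + (-1 + A))) = 3/(-5 + (2*A)/(-1 + A + B)) = 3/(-5 + 2*A/(-1 + A + B)))
S((0 - 4)*6, -2) - 35*17 = 3*(1 - (0 - 4)*6 - 1*(-2))/(-5 + 3*((0 - 4)*6) + 5*(-2)) - 35*17 = 3*(1 - (-4)*6 + 2)/(-5 + 3*(-4*6) - 10) - 595 = 3*(1 - 1*(-24) + 2)/(-5 + 3*(-24) - 10) - 595 = 3*(1 + 24 + 2)/(-5 - 72 - 10) - 595 = 3*27/(-87) - 595 = 3*(-1/87)*27 - 595 = -27/29 - 595 = -17282/29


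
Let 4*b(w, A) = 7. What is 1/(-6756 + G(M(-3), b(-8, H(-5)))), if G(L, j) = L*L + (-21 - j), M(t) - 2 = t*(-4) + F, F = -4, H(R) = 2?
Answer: -4/26715 ≈ -0.00014973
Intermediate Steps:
M(t) = -2 - 4*t (M(t) = 2 + (t*(-4) - 4) = 2 + (-4*t - 4) = 2 + (-4 - 4*t) = -2 - 4*t)
b(w, A) = 7/4 (b(w, A) = (1/4)*7 = 7/4)
G(L, j) = -21 + L**2 - j (G(L, j) = L**2 + (-21 - j) = -21 + L**2 - j)
1/(-6756 + G(M(-3), b(-8, H(-5)))) = 1/(-6756 + (-21 + (-2 - 4*(-3))**2 - 1*7/4)) = 1/(-6756 + (-21 + (-2 + 12)**2 - 7/4)) = 1/(-6756 + (-21 + 10**2 - 7/4)) = 1/(-6756 + (-21 + 100 - 7/4)) = 1/(-6756 + 309/4) = 1/(-26715/4) = -4/26715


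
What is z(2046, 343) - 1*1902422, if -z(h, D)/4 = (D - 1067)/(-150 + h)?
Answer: -450873652/237 ≈ -1.9024e+6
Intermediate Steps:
z(h, D) = -4*(-1067 + D)/(-150 + h) (z(h, D) = -4*(D - 1067)/(-150 + h) = -4*(-1067 + D)/(-150 + h))
z(2046, 343) - 1*1902422 = 4*(1067 - 1*343)/(-150 + 2046) - 1*1902422 = 4*(1067 - 343)/1896 - 1902422 = 4*(1/1896)*724 - 1902422 = 362/237 - 1902422 = -450873652/237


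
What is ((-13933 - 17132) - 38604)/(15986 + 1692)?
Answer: -69669/17678 ≈ -3.9410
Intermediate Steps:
((-13933 - 17132) - 38604)/(15986 + 1692) = (-31065 - 38604)/17678 = -69669*1/17678 = -69669/17678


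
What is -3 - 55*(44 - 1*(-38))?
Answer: -4513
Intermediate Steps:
-3 - 55*(44 - 1*(-38)) = -3 - 55*(44 + 38) = -3 - 55*82 = -3 - 4510 = -4513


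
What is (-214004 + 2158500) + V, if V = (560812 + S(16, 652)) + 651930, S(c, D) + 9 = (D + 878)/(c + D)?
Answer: 1054515251/334 ≈ 3.1572e+6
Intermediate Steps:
S(c, D) = -9 + (878 + D)/(D + c) (S(c, D) = -9 + (D + 878)/(c + D) = -9 + (878 + D)/(D + c))
V = 405053587/334 (V = (560812 + (878 - 9*16 - 8*652)/(652 + 16)) + 651930 = (560812 + (878 - 144 - 5216)/668) + 651930 = (560812 + (1/668)*(-4482)) + 651930 = (560812 - 2241/334) + 651930 = 187308967/334 + 651930 = 405053587/334 ≈ 1.2127e+6)
(-214004 + 2158500) + V = (-214004 + 2158500) + 405053587/334 = 1944496 + 405053587/334 = 1054515251/334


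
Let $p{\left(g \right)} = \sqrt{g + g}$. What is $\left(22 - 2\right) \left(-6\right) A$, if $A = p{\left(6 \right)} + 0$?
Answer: $- 240 \sqrt{3} \approx -415.69$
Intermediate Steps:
$p{\left(g \right)} = \sqrt{2} \sqrt{g}$ ($p{\left(g \right)} = \sqrt{2 g} = \sqrt{2} \sqrt{g}$)
$A = 2 \sqrt{3}$ ($A = \sqrt{2} \sqrt{6} + 0 = 2 \sqrt{3} + 0 = 2 \sqrt{3} \approx 3.4641$)
$\left(22 - 2\right) \left(-6\right) A = \left(22 - 2\right) \left(-6\right) 2 \sqrt{3} = 20 \left(-6\right) 2 \sqrt{3} = - 120 \cdot 2 \sqrt{3} = - 240 \sqrt{3}$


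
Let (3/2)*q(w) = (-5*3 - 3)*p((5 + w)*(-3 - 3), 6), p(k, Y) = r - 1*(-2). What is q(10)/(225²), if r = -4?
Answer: 8/16875 ≈ 0.00047407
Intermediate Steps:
p(k, Y) = -2 (p(k, Y) = -4 - 1*(-2) = -4 + 2 = -2)
q(w) = 24 (q(w) = 2*((-5*3 - 3)*(-2))/3 = 2*((-15 - 3)*(-2))/3 = 2*(-18*(-2))/3 = (⅔)*36 = 24)
q(10)/(225²) = 24/(225²) = 24/50625 = 24*(1/50625) = 8/16875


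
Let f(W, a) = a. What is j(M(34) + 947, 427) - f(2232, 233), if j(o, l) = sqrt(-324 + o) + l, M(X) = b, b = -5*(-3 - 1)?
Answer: 194 + sqrt(643) ≈ 219.36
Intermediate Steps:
b = 20 (b = -5*(-4) = 20)
M(X) = 20
j(o, l) = l + sqrt(-324 + o)
j(M(34) + 947, 427) - f(2232, 233) = (427 + sqrt(-324 + (20 + 947))) - 1*233 = (427 + sqrt(-324 + 967)) - 233 = (427 + sqrt(643)) - 233 = 194 + sqrt(643)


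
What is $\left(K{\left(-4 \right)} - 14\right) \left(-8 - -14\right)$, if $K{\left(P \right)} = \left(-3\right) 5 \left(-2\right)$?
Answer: $96$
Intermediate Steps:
$K{\left(P \right)} = 30$ ($K{\left(P \right)} = \left(-15\right) \left(-2\right) = 30$)
$\left(K{\left(-4 \right)} - 14\right) \left(-8 - -14\right) = \left(30 - 14\right) \left(-8 - -14\right) = 16 \left(-8 + 14\right) = 16 \cdot 6 = 96$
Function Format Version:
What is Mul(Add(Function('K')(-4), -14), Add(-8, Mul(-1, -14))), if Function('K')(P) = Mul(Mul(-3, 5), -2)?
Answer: 96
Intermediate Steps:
Function('K')(P) = 30 (Function('K')(P) = Mul(-15, -2) = 30)
Mul(Add(Function('K')(-4), -14), Add(-8, Mul(-1, -14))) = Mul(Add(30, -14), Add(-8, Mul(-1, -14))) = Mul(16, Add(-8, 14)) = Mul(16, 6) = 96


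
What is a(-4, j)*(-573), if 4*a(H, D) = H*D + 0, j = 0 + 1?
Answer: 573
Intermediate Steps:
j = 1
a(H, D) = D*H/4 (a(H, D) = (H*D + 0)/4 = (D*H + 0)/4 = (D*H)/4 = D*H/4)
a(-4, j)*(-573) = ((¼)*1*(-4))*(-573) = -1*(-573) = 573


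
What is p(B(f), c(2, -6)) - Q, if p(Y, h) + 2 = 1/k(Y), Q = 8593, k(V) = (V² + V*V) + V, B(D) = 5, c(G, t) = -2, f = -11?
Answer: -472724/55 ≈ -8595.0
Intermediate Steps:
k(V) = V + 2*V² (k(V) = (V² + V²) + V = 2*V² + V = V + 2*V²)
p(Y, h) = -2 + 1/(Y*(1 + 2*Y))
p(B(f), c(2, -6)) - Q = (-2 + 1/(5*(1 + 2*5))) - 1*8593 = (-2 + 1/(5*(1 + 10))) - 8593 = (-2 + (⅕)/11) - 8593 = (-2 + (⅕)*(1/11)) - 8593 = (-2 + 1/55) - 8593 = -109/55 - 8593 = -472724/55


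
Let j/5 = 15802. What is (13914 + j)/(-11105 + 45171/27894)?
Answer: -864007352/103239233 ≈ -8.3690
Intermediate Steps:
j = 79010 (j = 5*15802 = 79010)
(13914 + j)/(-11105 + 45171/27894) = (13914 + 79010)/(-11105 + 45171/27894) = 92924/(-11105 + 45171*(1/27894)) = 92924/(-11105 + 15057/9298) = 92924/(-103239233/9298) = 92924*(-9298/103239233) = -864007352/103239233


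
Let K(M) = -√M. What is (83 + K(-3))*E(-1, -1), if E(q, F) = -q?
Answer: 83 - I*√3 ≈ 83.0 - 1.732*I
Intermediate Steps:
(83 + K(-3))*E(-1, -1) = (83 - √(-3))*(-1*(-1)) = (83 - I*√3)*1 = 83 - I*√3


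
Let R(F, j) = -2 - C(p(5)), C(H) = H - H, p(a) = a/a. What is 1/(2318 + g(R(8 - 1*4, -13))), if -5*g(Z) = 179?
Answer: 5/11411 ≈ 0.00043817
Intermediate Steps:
p(a) = 1
C(H) = 0
R(F, j) = -2 (R(F, j) = -2 - 1*0 = -2 + 0 = -2)
g(Z) = -179/5 (g(Z) = -⅕*179 = -179/5)
1/(2318 + g(R(8 - 1*4, -13))) = 1/(2318 - 179/5) = 1/(11411/5) = 5/11411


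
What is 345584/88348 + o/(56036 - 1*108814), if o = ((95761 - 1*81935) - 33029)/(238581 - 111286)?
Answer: 580441194698621/148388759889370 ≈ 3.9116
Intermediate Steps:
o = -19203/127295 (o = ((95761 - 81935) - 33029)/127295 = (13826 - 33029)*(1/127295) = -19203*1/127295 = -19203/127295 ≈ -0.15085)
345584/88348 + o/(56036 - 1*108814) = 345584/88348 - 19203/(127295*(56036 - 1*108814)) = 345584*(1/88348) - 19203/(127295*(56036 - 108814)) = 86396/22087 - 19203/127295/(-52778) = 86396/22087 - 19203/127295*(-1/52778) = 86396/22087 + 19203/6718375510 = 580441194698621/148388759889370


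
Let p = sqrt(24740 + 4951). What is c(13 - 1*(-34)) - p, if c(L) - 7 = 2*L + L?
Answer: 148 - 3*sqrt(3299) ≈ -24.311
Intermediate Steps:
c(L) = 7 + 3*L (c(L) = 7 + (2*L + L) = 7 + 3*L)
p = 3*sqrt(3299) (p = sqrt(29691) = 3*sqrt(3299) ≈ 172.31)
c(13 - 1*(-34)) - p = (7 + 3*(13 - 1*(-34))) - 3*sqrt(3299) = (7 + 3*(13 + 34)) - 3*sqrt(3299) = (7 + 3*47) - 3*sqrt(3299) = (7 + 141) - 3*sqrt(3299) = 148 - 3*sqrt(3299)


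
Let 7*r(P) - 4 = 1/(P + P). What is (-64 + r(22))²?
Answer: 381616225/94864 ≈ 4022.8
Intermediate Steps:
r(P) = 4/7 + 1/(14*P) (r(P) = 4/7 + 1/(7*(P + P)) = 4/7 + 1/(7*((2*P))) = 4/7 + (1/(2*P))/7 = 4/7 + 1/(14*P))
(-64 + r(22))² = (-64 + (1/14)*(1 + 8*22)/22)² = (-64 + (1/14)*(1/22)*(1 + 176))² = (-64 + (1/14)*(1/22)*177)² = (-64 + 177/308)² = (-19535/308)² = 381616225/94864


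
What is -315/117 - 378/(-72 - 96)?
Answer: -23/52 ≈ -0.44231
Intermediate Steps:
-315/117 - 378/(-72 - 96) = -315*1/117 - 378/(-168) = -35/13 - 378*(-1/168) = -35/13 + 9/4 = -23/52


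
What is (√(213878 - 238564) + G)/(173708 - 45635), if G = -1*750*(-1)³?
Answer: 250/42691 + I*√24686/128073 ≈ 0.005856 + 0.0012268*I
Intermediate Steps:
G = 750 (G = -750*(-1) = 750)
(√(213878 - 238564) + G)/(173708 - 45635) = (√(213878 - 238564) + 750)/(173708 - 45635) = (√(-24686) + 750)/128073 = (I*√24686 + 750)*(1/128073) = (750 + I*√24686)*(1/128073) = 250/42691 + I*√24686/128073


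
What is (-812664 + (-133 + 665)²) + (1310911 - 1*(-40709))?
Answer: 821980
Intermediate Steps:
(-812664 + (-133 + 665)²) + (1310911 - 1*(-40709)) = (-812664 + 532²) + (1310911 + 40709) = (-812664 + 283024) + 1351620 = -529640 + 1351620 = 821980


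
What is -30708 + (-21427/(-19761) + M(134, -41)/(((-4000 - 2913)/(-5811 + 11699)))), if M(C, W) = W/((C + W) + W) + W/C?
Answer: -16836697491071/548319759 ≈ -30706.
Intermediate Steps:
M(C, W) = W/C + W/(C + 2*W) (M(C, W) = W/(C + 2*W) + W/C = W/C + W/(C + 2*W))
-30708 + (-21427/(-19761) + M(134, -41)/(((-4000 - 2913)/(-5811 + 11699)))) = -30708 + (-21427/(-19761) + (2*(-41)*(134 - 41)/(134*(134 + 2*(-41))))/(((-4000 - 2913)/(-5811 + 11699)))) = -30708 + (-21427*(-1/19761) + (2*(-41)*(1/134)*93/(134 - 82))/((-6913/5888))) = -30708 + (3061/2823 + (2*(-41)*(1/134)*93/52)/((-6913*1/5888))) = -30708 + (3061/2823 + (2*(-41)*(1/134)*(1/52)*93)/(-6913/5888)) = -30708 + (3061/2823 - 3813/3484*(-5888/6913)) = -30708 + (3061/2823 + 181056/194233) = -30708 + 1105668301/548319759 = -16836697491071/548319759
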